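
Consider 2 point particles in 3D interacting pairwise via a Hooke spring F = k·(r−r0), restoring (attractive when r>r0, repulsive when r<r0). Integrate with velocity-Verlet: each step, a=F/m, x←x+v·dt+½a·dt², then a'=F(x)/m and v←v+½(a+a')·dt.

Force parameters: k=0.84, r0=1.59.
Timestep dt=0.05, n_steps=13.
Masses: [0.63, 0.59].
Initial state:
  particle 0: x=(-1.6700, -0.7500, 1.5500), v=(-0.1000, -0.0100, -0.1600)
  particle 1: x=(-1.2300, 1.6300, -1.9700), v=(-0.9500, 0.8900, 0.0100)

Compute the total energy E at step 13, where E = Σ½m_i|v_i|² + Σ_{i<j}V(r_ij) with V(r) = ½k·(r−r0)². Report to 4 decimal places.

3.5284

step 0: x0=(-1.6700, -0.7500, 1.5500) x1=(-1.2300, 1.6300, -1.9700)
step 1: x0=(-1.6745, -0.7480, 1.5383) x1=(-1.2780, 1.6718, -1.9656)
step 2: x0=(-1.6782, -0.7410, 1.5193) x1=(-1.3269, 1.7083, -1.9533)
step 3: x0=(-1.6812, -0.7288, 1.4930) x1=(-1.3765, 1.7392, -1.9333)
step 4: x0=(-1.6836, -0.7115, 1.4596) x1=(-1.4269, 1.7647, -1.9056)
step 5: x0=(-1.6854, -0.6890, 1.4192) x1=(-1.4778, 1.7847, -1.8706)
step 6: x0=(-1.6868, -0.6615, 1.3721) x1=(-1.5291, 1.7993, -1.8283)
step 7: x0=(-1.6878, -0.6291, 1.3186) x1=(-1.5808, 1.8086, -1.7792)
step 8: x0=(-1.6887, -0.5917, 1.2588) x1=(-1.6328, 1.8127, -1.7234)
step 9: x0=(-1.6894, -0.5497, 1.1933) x1=(-1.6848, 1.8118, -1.6615)
step 10: x0=(-1.6902, -0.5032, 1.1223) x1=(-1.7369, 1.8062, -1.5937)
step 11: x0=(-1.6910, -0.4525, 1.0463) x1=(-1.7888, 1.7959, -1.5206)
step 12: x0=(-1.6920, -0.3977, 0.9657) x1=(-1.8406, 1.7814, -1.4426)
step 13: x0=(-1.6932, -0.3392, 0.8811) x1=(-1.8921, 1.7629, -1.3603)
step 0 velocities: v0=(-0.1000, -0.0100, -0.1600) v1=(-0.9500, 0.8900, 0.0100)
step 0: KE=0.5112, PE=3.0207, E=3.5319
step 13 velocities: v0=(-0.0282, 1.2036, -1.7296) v1=(-1.0267, -0.4058, 1.6860)
step 13: KE=2.5969, PE=0.9315, E=3.5284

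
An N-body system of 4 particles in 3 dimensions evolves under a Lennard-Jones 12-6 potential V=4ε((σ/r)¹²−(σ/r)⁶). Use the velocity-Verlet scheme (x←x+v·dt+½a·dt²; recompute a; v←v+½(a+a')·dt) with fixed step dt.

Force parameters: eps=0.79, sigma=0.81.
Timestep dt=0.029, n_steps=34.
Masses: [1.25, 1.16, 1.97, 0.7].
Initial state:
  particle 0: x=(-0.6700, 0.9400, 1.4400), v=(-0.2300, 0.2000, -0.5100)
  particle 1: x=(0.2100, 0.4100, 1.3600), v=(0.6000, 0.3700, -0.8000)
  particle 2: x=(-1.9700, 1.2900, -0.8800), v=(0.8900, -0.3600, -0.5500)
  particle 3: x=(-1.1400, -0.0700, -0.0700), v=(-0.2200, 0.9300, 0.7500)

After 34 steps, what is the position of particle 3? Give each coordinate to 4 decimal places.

(-1.6232, 0.9298, 0.5716)

step 0: x0=(-0.6700, 0.9400, 1.4400) x1=(0.2100, 0.4100, 1.3600) x2=(-1.9700, 1.2900, -0.8800) x3=(-1.1400, -0.0700, -0.0700)
step 1: x0=(-0.6760, 0.9454, 1.4251) x1=(0.2267, 0.4212, 1.3369) x2=(-1.9442, 1.2795, -0.8959) x3=(-1.1464, -0.0430, -0.0482)
step 2: x0=(-0.6808, 0.9500, 1.4101) x1=(0.2420, 0.4331, 1.3138) x2=(-1.9183, 1.2691, -0.9119) x3=(-1.1528, -0.0158, -0.0264)
step 3: x0=(-0.6843, 0.9539, 1.3949) x1=(0.2559, 0.4458, 1.2909) x2=(-1.8925, 1.2585, -0.9277) x3=(-1.1591, 0.0116, -0.0045)
step 4: x0=(-0.6866, 0.9571, 1.3795) x1=(0.2684, 0.4592, 1.2681) x2=(-1.8666, 1.2480, -0.9436) x3=(-1.1655, 0.0391, 0.0174)
step 5: x0=(-0.6878, 0.9596, 1.3638) x1=(0.2797, 0.4732, 1.2454) x2=(-1.8407, 1.2374, -0.9594) x3=(-1.1718, 0.0669, 0.0394)
step 6: x0=(-0.6878, 0.9615, 1.3480) x1=(0.2897, 0.4879, 1.2229) x2=(-1.8147, 1.2267, -0.9752) x3=(-1.1781, 0.0948, 0.0615)
step 7: x0=(-0.6868, 0.9628, 1.3319) x1=(0.2984, 0.5032, 1.2005) x2=(-1.7888, 1.2160, -0.9910) x3=(-1.1844, 0.1230, 0.0837)
step 8: x0=(-0.6846, 0.9635, 1.3156) x1=(0.3059, 0.5190, 1.1782) x2=(-1.7628, 1.2053, -1.0067) x3=(-1.1906, 0.1515, 0.1059)
step 9: x0=(-0.6813, 0.9636, 1.2989) x1=(0.3120, 0.5354, 1.1561) x2=(-1.7368, 1.1945, -1.0223) x3=(-1.1967, 0.1803, 0.1284)
step 10: x0=(-0.6769, 0.9630, 1.2819) x1=(0.3169, 0.5524, 1.1342) x2=(-1.7107, 1.1837, -1.0379) x3=(-1.2027, 0.2094, 0.1510)
step 11: x0=(-0.6713, 0.9618, 1.2646) x1=(0.3203, 0.5698, 1.1124) x2=(-1.6847, 1.1728, -1.0534) x3=(-1.2085, 0.2389, 0.1738)
step 12: x0=(-0.6646, 0.9600, 1.2468) x1=(0.3224, 0.5878, 1.0907) x2=(-1.6586, 1.1619, -1.0689) x3=(-1.2141, 0.2688, 0.1969)
step 13: x0=(-0.6568, 0.9575, 1.2285) x1=(0.3230, 0.6063, 1.0693) x2=(-1.6325, 1.1510, -1.0843) x3=(-1.2194, 0.2991, 0.2204)
step 14: x0=(-0.6478, 0.9543, 1.2097) x1=(0.3221, 0.6254, 1.0481) x2=(-1.6063, 1.1400, -1.0996) x3=(-1.2244, 0.3300, 0.2444)
step 15: x0=(-0.6376, 0.9503, 1.1902) x1=(0.3196, 0.6449, 1.0271) x2=(-1.5802, 1.1289, -1.1149) x3=(-1.2289, 0.3615, 0.2689)
step 16: x0=(-0.6262, 0.9456, 1.1700) x1=(0.3154, 0.6650, 1.0063) x2=(-1.5540, 1.1179, -1.1301) x3=(-1.2327, 0.3937, 0.2942)
step 17: x0=(-0.6138, 0.9400, 1.1489) x1=(0.3095, 0.6854, 0.9858) x2=(-1.5278, 1.1068, -1.1452) x3=(-1.2357, 0.4266, 0.3205)
step 18: x0=(-0.6005, 0.9336, 1.1268) x1=(0.3021, 0.7063, 0.9655) x2=(-1.5016, 1.0956, -1.1603) x3=(-1.2377, 0.4605, 0.3479)
step 19: x0=(-0.5869, 0.9265, 1.1038) x1=(0.2934, 0.7275, 0.9453) x2=(-1.4754, 1.0844, -1.1753) x3=(-1.2383, 0.4953, 0.3767)
step 20: x0=(-0.5739, 0.9187, 1.0796) x1=(0.2844, 0.7487, 0.9252) x2=(-1.4491, 1.0733, -1.1902) x3=(-1.2372, 0.5313, 0.4072)
step 21: x0=(-0.5630, 0.9105, 1.0547) x1=(0.2765, 0.7697, 0.9048) x2=(-1.4229, 1.0621, -1.2051) x3=(-1.2341, 0.5684, 0.4394)
step 22: x0=(-0.5566, 0.9024, 1.0295) x1=(0.2721, 0.7900, 0.8837) x2=(-1.3966, 1.0508, -1.2200) x3=(-1.2290, 0.6064, 0.4732)
step 23: x0=(-0.5562, 0.8950, 1.0049) x1=(0.2737, 0.8095, 0.8615) x2=(-1.3704, 1.0396, -1.2347) x3=(-1.2230, 0.6448, 0.5075)
step 24: x0=(-0.5596, 0.8890, 0.9831) x1=(0.2816, 0.8282, 0.8381) x2=(-1.3441, 1.0284, -1.2495) x3=(-1.2210, 0.6818, 0.5386)
step 25: x0=(-0.5584, 0.8862, 0.9683) x1=(0.2943, 0.8466, 0.8138) x2=(-1.3178, 1.0171, -1.2642) x3=(-1.2350, 0.7136, 0.5587)
step 26: x0=(-0.5470, 0.8870, 0.9621) x1=(0.3103, 0.8649, 0.7889) x2=(-1.2916, 1.0059, -1.2788) x3=(-1.2724, 0.7394, 0.5644)
step 27: x0=(-0.5316, 0.8891, 0.9598) x1=(0.3286, 0.8830, 0.7635) x2=(-1.2653, 0.9946, -1.2935) x3=(-1.3210, 0.7629, 0.5638)
step 28: x0=(-0.5170, 0.8913, 0.9583) x1=(0.3486, 0.9012, 0.7376) x2=(-1.2390, 0.9834, -1.3081) x3=(-1.3710, 0.7862, 0.5624)
step 29: x0=(-0.5043, 0.8935, 0.9566) x1=(0.3694, 0.9193, 0.7115) x2=(-1.2127, 0.9721, -1.3226) x3=(-1.4189, 0.8098, 0.5618)
step 30: x0=(-0.4931, 0.8955, 0.9542) x1=(0.3902, 0.9374, 0.6853) x2=(-1.1864, 0.9609, -1.3371) x3=(-1.4642, 0.8336, 0.5622)
step 31: x0=(-0.4828, 0.8974, 0.9511) x1=(0.4104, 0.9556, 0.6593) x2=(-1.1602, 0.9496, -1.3516) x3=(-1.5069, 0.8576, 0.5636)
step 32: x0=(-0.4726, 0.8994, 0.9473) x1=(0.4295, 0.9736, 0.6337) x2=(-1.1339, 0.9383, -1.3661) x3=(-1.5475, 0.8816, 0.5657)
step 33: x0=(-0.4622, 0.9014, 0.9426) x1=(0.4472, 0.9915, 0.6085) x2=(-1.1076, 0.9271, -1.3805) x3=(-1.5861, 0.9057, 0.5684)
step 34: x0=(-0.4513, 0.9036, 0.9371) x1=(0.4634, 1.0093, 0.5838) x2=(-1.0813, 0.9158, -1.3950) x3=(-1.6232, 0.9298, 0.5716)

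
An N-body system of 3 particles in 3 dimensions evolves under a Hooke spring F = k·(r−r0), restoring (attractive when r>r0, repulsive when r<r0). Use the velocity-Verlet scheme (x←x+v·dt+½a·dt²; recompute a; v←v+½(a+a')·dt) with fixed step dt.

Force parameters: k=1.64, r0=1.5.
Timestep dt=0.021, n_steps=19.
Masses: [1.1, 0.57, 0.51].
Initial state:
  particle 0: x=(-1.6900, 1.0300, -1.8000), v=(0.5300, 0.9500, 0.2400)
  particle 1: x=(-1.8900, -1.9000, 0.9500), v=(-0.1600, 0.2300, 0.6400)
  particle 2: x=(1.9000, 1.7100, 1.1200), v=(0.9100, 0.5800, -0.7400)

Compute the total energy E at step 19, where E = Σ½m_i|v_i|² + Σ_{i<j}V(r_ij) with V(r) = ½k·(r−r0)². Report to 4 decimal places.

step 0: x0=(-1.6900, 1.0300, -1.8000) x1=(-1.8900, -1.9000, 0.9500) x2=(1.9000, 1.7100, 1.1200)
step 1: x0=(-1.6781, 1.0495, -1.7937) x1=(-1.8916, -1.8924, 0.9624) x2=(1.9155, 1.7200, 1.1030)
step 2: x0=(-1.6647, 1.0681, -1.7851) x1=(-1.8895, -1.8791, 0.9728) x2=(1.9236, 1.7257, 1.0830)
step 3: x0=(-1.6498, 1.0857, -1.7739) x1=(-1.8838, -1.8603, 0.9810) x2=(1.9245, 1.7272, 1.0602)
step 4: x0=(-1.6334, 1.1025, -1.7604) x1=(-1.8745, -1.8358, 0.9872) x2=(1.9180, 1.7244, 1.0346)
step 5: x0=(-1.6155, 1.1182, -1.7446) x1=(-1.8616, -1.8058, 0.9911) x2=(1.9044, 1.7174, 1.0062)
step 6: x0=(-1.5962, 1.1331, -1.7264) x1=(-1.8450, -1.7703, 0.9930) x2=(1.8836, 1.7063, 0.9753)
step 7: x0=(-1.5755, 1.1470, -1.7059) x1=(-1.8250, -1.7293, 0.9926) x2=(1.8559, 1.6912, 0.9418)
step 8: x0=(-1.5534, 1.1599, -1.6831) x1=(-1.8014, -1.6831, 0.9901) x2=(1.8213, 1.6722, 0.9060)
step 9: x0=(-1.5300, 1.1720, -1.6582) x1=(-1.7745, -1.6317, 0.9854) x2=(1.7800, 1.6493, 0.8678)
step 10: x0=(-1.5052, 1.1831, -1.6312) x1=(-1.7443, -1.5752, 0.9786) x2=(1.7322, 1.6229, 0.8274)
step 11: x0=(-1.4792, 1.1933, -1.6020) x1=(-1.7109, -1.5138, 0.9696) x2=(1.6781, 1.5929, 0.7850)
step 12: x0=(-1.4520, 1.2026, -1.5709) x1=(-1.6744, -1.4478, 0.9585) x2=(1.6180, 1.5597, 0.7406)
step 13: x0=(-1.4237, 1.2110, -1.5379) x1=(-1.6349, -1.3772, 0.9453) x2=(1.5522, 1.5233, 0.6945)
step 14: x0=(-1.3943, 1.2185, -1.5030) x1=(-1.5927, -1.3023, 0.9301) x2=(1.4809, 1.4839, 0.6466)
step 15: x0=(-1.3638, 1.2252, -1.4665) x1=(-1.5478, -1.2233, 0.9129) x2=(1.4044, 1.4418, 0.5973)
step 16: x0=(-1.3324, 1.2310, -1.4282) x1=(-1.5005, -1.1404, 0.8938) x2=(1.3231, 1.3972, 0.5466)
step 17: x0=(-1.3001, 1.2361, -1.3884) x1=(-1.4508, -1.0539, 0.8727) x2=(1.2372, 1.3502, 0.4946)
step 18: x0=(-1.2669, 1.2404, -1.3472) x1=(-1.3991, -0.9641, 0.8499) x2=(1.1473, 1.3012, 0.4416)
step 19: x0=(-1.2330, 1.2440, -1.3046) x1=(-1.3455, -0.8713, 0.8253) x2=(1.0536, 1.2503, 0.3876)
step 0 velocities: v0=(0.5300, 0.9500, 0.2400) v1=(-0.1600, 0.2300, 0.6400) v2=(0.9100, 0.5800, -0.7400)
step 0: KE=1.2582, PE=24.9500, E=26.2082
step 19 velocities: v0=(1.6300, 0.1534, 2.0564) v1=(2.5947, 4.4887, -1.2101) v2=(-4.5413, -2.4616, -2.5899)
step 19: KE=20.3930, PE=5.7983, E=26.1912

26.1912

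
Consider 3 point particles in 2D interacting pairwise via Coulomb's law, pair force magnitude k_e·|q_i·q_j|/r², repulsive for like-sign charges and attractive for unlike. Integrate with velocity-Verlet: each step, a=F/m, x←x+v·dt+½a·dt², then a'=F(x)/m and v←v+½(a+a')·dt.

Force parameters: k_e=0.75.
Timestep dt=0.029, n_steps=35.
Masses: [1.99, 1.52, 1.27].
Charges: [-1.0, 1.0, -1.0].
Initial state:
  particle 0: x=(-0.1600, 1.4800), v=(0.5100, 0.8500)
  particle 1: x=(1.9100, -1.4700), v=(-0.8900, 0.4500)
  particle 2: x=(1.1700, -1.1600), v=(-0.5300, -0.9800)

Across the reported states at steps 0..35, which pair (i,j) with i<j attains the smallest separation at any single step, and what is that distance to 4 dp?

step 0: x0=(-0.1600, 1.4800) x1=(1.9100, -1.4700) x2=(1.1700, -1.1600)
step 1: x0=(-0.1452, 1.5047) x1=(1.8839, -1.4568) x2=(1.1550, -1.1886)
step 2: x0=(-0.1304, 1.5293) x1=(1.8571, -1.4434) x2=(1.1408, -1.2175)
step 3: x0=(-0.1156, 1.5540) x1=(1.8296, -1.4297) x2=(1.1275, -1.2468)
step 4: x0=(-0.1009, 1.5787) x1=(1.8013, -1.4157) x2=(1.1150, -1.2763)
step 5: x0=(-0.0861, 1.6034) x1=(1.7722, -1.4016) x2=(1.1036, -1.3061)
step 6: x0=(-0.0713, 1.6281) x1=(1.7421, -1.3873) x2=(1.0934, -1.3361)
step 7: x0=(-0.0565, 1.6528) x1=(1.7111, -1.3729) x2=(1.0842, -1.3662)
step 8: x0=(-0.0417, 1.6775) x1=(1.6790, -1.3585) x2=(1.0764, -1.3963)
step 9: x0=(-0.0269, 1.7023) x1=(1.6457, -1.3441) x2=(1.0700, -1.4265)
step 10: x0=(-0.0121, 1.7270) x1=(1.6112, -1.3299) x2=(1.0650, -1.4564)
step 11: x0=(0.0027, 1.7517) x1=(1.5754, -1.3159) x2=(1.0615, -1.4861)
step 12: x0=(0.0175, 1.7764) x1=(1.5383, -1.3024) x2=(1.0597, -1.5153)
step 13: x0=(0.0323, 1.8012) x1=(1.4997, -1.2894) x2=(1.0596, -1.5437)
step 14: x0=(0.0471, 1.8259) x1=(1.4598, -1.2772) x2=(1.0611, -1.5713)
step 15: x0=(0.0619, 1.8506) x1=(1.4184, -1.2660) x2=(1.0643, -1.5976)
step 16: x0=(0.0768, 1.8754) x1=(1.3758, -1.2559) x2=(1.0690, -1.6226)
step 17: x0=(0.0916, 1.9001) x1=(1.3320, -1.2472) x2=(1.0751, -1.6460)
step 18: x0=(0.1064, 1.9248) x1=(1.2871, -1.2400) x2=(1.0825, -1.6675)
step 19: x0=(0.1213, 1.9496) x1=(1.2415, -1.2344) x2=(1.0907, -1.6870)
step 20: x0=(0.1361, 1.9743) x1=(1.1953, -1.2306) x2=(1.0997, -1.7046)
step 21: x0=(0.1509, 1.9990) x1=(1.1487, -1.2284) x2=(1.1092, -1.7201)
step 22: x0=(0.1658, 2.0237) x1=(1.1020, -1.2279) x2=(1.1188, -1.7335)
step 23: x0=(0.1806, 2.0484) x1=(1.0553, -1.2290) x2=(1.1283, -1.7451)
step 24: x0=(0.1955, 2.0731) x1=(1.0088, -1.2316) x2=(1.1376, -1.7549)
step 25: x0=(0.2103, 2.0978) x1=(0.9626, -1.2356) x2=(1.1465, -1.7630)
step 26: x0=(0.2252, 2.1225) x1=(0.9169, -1.2407) x2=(1.1548, -1.7697)
step 27: x0=(0.2400, 2.1471) x1=(0.8717, -1.2469) x2=(1.1626, -1.7751)
step 28: x0=(0.2549, 2.1718) x1=(0.8270, -1.2542) x2=(1.1697, -1.7793)
step 29: x0=(0.2697, 2.1965) x1=(0.7829, -1.2622) x2=(1.1762, -1.7825)
step 30: x0=(0.2846, 2.2211) x1=(0.7393, -1.2710) x2=(1.1819, -1.7847)
step 31: x0=(0.2994, 2.2458) x1=(0.6964, -1.2805) x2=(1.1870, -1.7862)
step 32: x0=(0.3143, 2.2704) x1=(0.6540, -1.2905) x2=(1.1913, -1.7870)
step 33: x0=(0.3291, 2.2950) x1=(0.6122, -1.3010) x2=(1.1950, -1.7872)
step 34: x0=(0.3440, 2.3197) x1=(0.5710, -1.3119) x2=(1.1980, -1.7869)
step 35: x0=(0.3588, 2.3443) x1=(0.5303, -1.3232) x2=(1.2004, -1.7861)

pair (1,2), distance 0.4740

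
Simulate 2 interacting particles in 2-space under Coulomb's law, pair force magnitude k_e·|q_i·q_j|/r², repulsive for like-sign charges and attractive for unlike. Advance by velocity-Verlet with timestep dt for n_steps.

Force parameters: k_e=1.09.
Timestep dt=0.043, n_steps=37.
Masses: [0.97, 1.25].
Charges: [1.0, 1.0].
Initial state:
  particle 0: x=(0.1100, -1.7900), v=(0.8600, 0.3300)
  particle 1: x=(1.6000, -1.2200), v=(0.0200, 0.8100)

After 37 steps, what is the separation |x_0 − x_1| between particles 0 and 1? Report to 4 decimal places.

2.2012

step 0: x0=(0.1100, -1.7900) x1=(1.6000, -1.2200)
step 1: x0=(0.1466, -1.7760) x1=(1.6012, -1.1851)
step 2: x0=(0.1824, -1.7622) x1=(1.6029, -1.1499)
step 3: x0=(0.2174, -1.7488) x1=(1.6053, -1.1144)
step 4: x0=(0.2516, -1.7358) x1=(1.6083, -1.0787)
step 5: x0=(0.2850, -1.7232) x1=(1.6120, -1.0426)
step 6: x0=(0.3176, -1.7110) x1=(1.6163, -1.0062)
step 7: x0=(0.3493, -1.6993) x1=(1.6212, -0.9695)
step 8: x0=(0.3802, -1.6880) x1=(1.6268, -0.9324)
step 9: x0=(0.4102, -1.6773) x1=(1.6330, -0.8949)
step 10: x0=(0.4394, -1.6671) x1=(1.6399, -0.8570)
step 11: x0=(0.4678, -1.6574) x1=(1.6474, -0.8186)
step 12: x0=(0.4954, -1.6483) x1=(1.6556, -0.7798)
step 13: x0=(0.5222, -1.6398) x1=(1.6644, -0.7406)
step 14: x0=(0.5482, -1.6320) x1=(1.6737, -0.7009)
step 15: x0=(0.5735, -1.6247) x1=(1.6837, -0.6606)
step 16: x0=(0.5980, -1.6181) x1=(1.6942, -0.6200)
step 17: x0=(0.6219, -1.6121) x1=(1.7052, -0.5788)
step 18: x0=(0.6451, -1.6067) x1=(1.7168, -0.5371)
step 19: x0=(0.6676, -1.6020) x1=(1.7289, -0.4949)
step 20: x0=(0.6895, -1.5979) x1=(1.7414, -0.4522)
step 21: x0=(0.7109, -1.5945) x1=(1.7544, -0.4091)
step 22: x0=(0.7316, -1.5917) x1=(1.7678, -0.3654)
step 23: x0=(0.7519, -1.5894) x1=(1.7817, -0.3213)
step 24: x0=(0.7717, -1.5878) x1=(1.7959, -0.2767)
step 25: x0=(0.7910, -1.5868) x1=(1.8104, -0.2316)
step 26: x0=(0.8099, -1.5864) x1=(1.8253, -0.1861)
step 27: x0=(0.8284, -1.5865) x1=(1.8406, -0.1402)
step 28: x0=(0.8465, -1.5872) x1=(1.8561, -0.0938)
step 29: x0=(0.8642, -1.5884) x1=(1.8719, -0.0470)
step 30: x0=(0.8816, -1.5901) x1=(1.8879, 0.0001)
step 31: x0=(0.8987, -1.5923) x1=(1.9042, 0.0477)
step 32: x0=(0.9155, -1.5950) x1=(1.9208, 0.0956)
step 33: x0=(0.9320, -1.5982) x1=(1.9375, 0.1439)
step 34: x0=(0.9483, -1.6018) x1=(1.9544, 0.1926)
step 35: x0=(0.9643, -1.6058) x1=(1.9716, 0.2415)
step 36: x0=(0.9801, -1.6103) x1=(1.9889, 0.2908)
step 37: x0=(0.9957, -1.6151) x1=(2.0063, 0.3404)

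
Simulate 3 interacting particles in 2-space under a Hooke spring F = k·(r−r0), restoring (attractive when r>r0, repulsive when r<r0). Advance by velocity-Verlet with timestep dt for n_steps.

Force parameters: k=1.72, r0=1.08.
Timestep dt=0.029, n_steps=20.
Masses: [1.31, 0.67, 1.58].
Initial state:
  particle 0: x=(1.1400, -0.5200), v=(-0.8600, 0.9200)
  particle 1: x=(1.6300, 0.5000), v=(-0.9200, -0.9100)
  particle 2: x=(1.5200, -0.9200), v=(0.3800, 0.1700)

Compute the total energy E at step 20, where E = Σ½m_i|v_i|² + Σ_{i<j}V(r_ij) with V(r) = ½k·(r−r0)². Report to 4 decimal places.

2.0815

step 0: x0=(1.1400, -0.5200) x1=(1.6300, 0.5000) x2=(1.5200, -0.9200)
step 1: x0=(1.1149, -0.4931) x1=(1.6033, 0.4732) x2=(1.5312, -0.9151)
step 2: x0=(1.0894, -0.4658) x1=(1.5765, 0.4457) x2=(1.5427, -0.9102)
step 3: x0=(1.0635, -0.4382) x1=(1.5498, 0.4177) x2=(1.5545, -0.9054)
step 4: x0=(1.0372, -0.4104) x1=(1.5231, 0.3894) x2=(1.5666, -0.9006)
step 5: x0=(1.0106, -0.3824) x1=(1.4967, 0.3608) x2=(1.5790, -0.8958)
step 6: x0=(0.9836, -0.3544) x1=(1.4705, 0.3323) x2=(1.5915, -0.8910)
step 7: x0=(0.9562, -0.3264) x1=(1.4446, 0.3038) x2=(1.6042, -0.8863)
step 8: x0=(0.9285, -0.2985) x1=(1.4191, 0.2756) x2=(1.6170, -0.8816)
step 9: x0=(0.9003, -0.2708) x1=(1.3941, 0.2477) x2=(1.6300, -0.8769)
step 10: x0=(0.8718, -0.2432) x1=(1.3697, 0.2202) x2=(1.6430, -0.8722)
step 11: x0=(0.8429, -0.2159) x1=(1.3460, 0.1932) x2=(1.6561, -0.8676)
step 12: x0=(0.8136, -0.1889) x1=(1.3230, 0.1667) x2=(1.6692, -0.8629)
step 13: x0=(0.7838, -0.1621) x1=(1.3008, 0.1408) x2=(1.6823, -0.8582)
step 14: x0=(0.7537, -0.1357) x1=(1.2795, 0.1155) x2=(1.6953, -0.8535)
step 15: x0=(0.7232, -0.1095) x1=(1.2591, 0.0906) x2=(1.7083, -0.8488)
step 16: x0=(0.6922, -0.0837) x1=(1.2398, 0.0662) x2=(1.7212, -0.8440)
step 17: x0=(0.6609, -0.0582) x1=(1.2214, 0.0422) x2=(1.7340, -0.8392)
step 18: x0=(0.6293, -0.0329) x1=(1.2041, 0.0185) x2=(1.7466, -0.8342)
step 19: x0=(0.5973, -0.0078) x1=(1.1877, -0.0049) x2=(1.7590, -0.8292)
step 20: x0=(0.5652, 0.0170) x1=(1.1724, -0.0283) x2=(1.7712, -0.8240)
step 0 velocities: v0=(-0.8600, 0.9200) v1=(-0.9200, -0.9100) v2=(0.3800, 0.1700)
step 0: KE=1.7367, PE=0.3442, E=2.0809
step 20 velocities: v0=(-1.1117, 0.8528) v1=(-0.5144, -0.8032) v2=(0.4167, 0.1805)
step 20: KE=1.7535, PE=0.3280, E=2.0815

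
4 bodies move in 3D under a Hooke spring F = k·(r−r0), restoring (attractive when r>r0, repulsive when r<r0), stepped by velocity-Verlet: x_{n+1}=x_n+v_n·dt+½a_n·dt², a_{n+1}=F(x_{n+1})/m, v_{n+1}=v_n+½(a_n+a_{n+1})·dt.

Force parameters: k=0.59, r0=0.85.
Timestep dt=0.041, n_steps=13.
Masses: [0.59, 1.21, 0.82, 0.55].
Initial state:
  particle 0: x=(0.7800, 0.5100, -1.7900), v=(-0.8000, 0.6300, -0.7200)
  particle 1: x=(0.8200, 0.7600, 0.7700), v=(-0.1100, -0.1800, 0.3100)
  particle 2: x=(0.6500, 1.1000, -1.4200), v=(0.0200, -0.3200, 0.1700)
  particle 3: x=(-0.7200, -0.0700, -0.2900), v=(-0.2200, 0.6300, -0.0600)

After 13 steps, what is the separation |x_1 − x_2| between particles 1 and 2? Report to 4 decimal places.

1.8183

step 0: x0=(0.7800, 0.5100, -1.7900) x1=(0.8200, 0.7600, 0.7700) x2=(0.6500, 1.1000, -1.4200) x3=(-0.7200, -0.0700, -0.2900)
step 1: x0=(0.7465, 0.5356, -1.8174) x1=(0.8151, 0.7524, 0.7812) x2=(0.6504, 1.0864, -1.4118) x3=(-0.7266, -0.0428, -0.2933)
step 2: x0=(0.7115, 0.5606, -1.8404) x1=(0.8093, 0.7445, 0.7893) x2=(0.6498, 1.0719, -1.4010) x3=(-0.7285, -0.0129, -0.2984)
step 3: x0=(0.6753, 0.5850, -1.8590) x1=(0.8026, 0.7364, 0.7944) x2=(0.6484, 1.0565, -1.3876) x3=(-0.7258, 0.0196, -0.3053)
step 4: x0=(0.6377, 0.6088, -1.8732) x1=(0.7951, 0.7279, 0.7963) x2=(0.6462, 1.0403, -1.3717) x3=(-0.7185, 0.0546, -0.3138)
step 5: x0=(0.5990, 0.6319, -1.8830) x1=(0.7867, 0.7192, 0.7952) x2=(0.6431, 1.0234, -1.3533) x3=(-0.7067, 0.0918, -0.3240)
step 6: x0=(0.5591, 0.6545, -1.8884) x1=(0.7774, 0.7104, 0.7909) x2=(0.6392, 1.0057, -1.3324) x3=(-0.6906, 0.1313, -0.3357)
step 7: x0=(0.5182, 0.6764, -1.8895) x1=(0.7673, 0.7013, 0.7836) x2=(0.6345, 0.9874, -1.3091) x3=(-0.6704, 0.1727, -0.3489)
step 8: x0=(0.4764, 0.6977, -1.8863) x1=(0.7562, 0.6922, 0.7733) x2=(0.6292, 0.9684, -1.2835) x3=(-0.6463, 0.2160, -0.3635)
step 9: x0=(0.4338, 0.7184, -1.8788) x1=(0.7444, 0.6830, 0.7599) x2=(0.6232, 0.9489, -1.2557) x3=(-0.6185, 0.2609, -0.3794)
step 10: x0=(0.3905, 0.7386, -1.8672) x1=(0.7317, 0.6737, 0.7436) x2=(0.6166, 0.9288, -1.2258) x3=(-0.5872, 0.3073, -0.3965)
step 11: x0=(0.3467, 0.7582, -1.8515) x1=(0.7182, 0.6645, 0.7245) x2=(0.6094, 0.9082, -1.1938) x3=(-0.5527, 0.3549, -0.4146)
step 12: x0=(0.3024, 0.7774, -1.8319) x1=(0.7040, 0.6553, 0.7025) x2=(0.6018, 0.8872, -1.1600) x3=(-0.5153, 0.4037, -0.4335)
step 13: x0=(0.2578, 0.7961, -1.8084) x1=(0.6889, 0.6461, 0.6779) x2=(0.5937, 0.8659, -1.1246) x3=(-0.4753, 0.4533, -0.4533)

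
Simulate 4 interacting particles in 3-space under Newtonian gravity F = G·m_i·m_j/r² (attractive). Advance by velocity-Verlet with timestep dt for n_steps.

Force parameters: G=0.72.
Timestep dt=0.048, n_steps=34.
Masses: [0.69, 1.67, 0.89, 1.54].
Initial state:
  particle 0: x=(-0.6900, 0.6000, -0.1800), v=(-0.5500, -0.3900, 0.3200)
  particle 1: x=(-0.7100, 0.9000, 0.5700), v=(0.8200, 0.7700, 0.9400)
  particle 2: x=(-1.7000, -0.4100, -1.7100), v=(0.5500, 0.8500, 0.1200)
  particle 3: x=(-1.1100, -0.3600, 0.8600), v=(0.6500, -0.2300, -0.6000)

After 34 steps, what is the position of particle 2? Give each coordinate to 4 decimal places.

step 0: x0=(-0.6900, 0.6000, -0.1800) x1=(-0.7100, 0.9000, 0.5700) x2=(-1.7000, -0.4100, -1.7100) x3=(-1.1100, -0.3600, 0.8600)
step 1: x0=(-0.7167, 0.5816, -0.1624) x1=(-0.6709, 0.9359, 0.6144) x2=(-1.6734, -0.3691, -1.7038) x3=(-1.0785, -0.3702, 0.8307)
step 2: x0=(-0.7437, 0.5638, -0.1407) x1=(-0.6323, 0.9699, 0.6574) x2=(-1.6465, -0.3278, -1.6968) x3=(-1.0465, -0.3786, 0.8007)
step 3: x0=(-0.7707, 0.5464, -0.1154) x1=(-0.5943, 1.0019, 0.6992) x2=(-1.6193, -0.2863, -1.6889) x3=(-1.0141, -0.3853, 0.7698)
step 4: x0=(-0.7976, 0.5292, -0.0867) x1=(-0.5569, 1.0321, 0.7397) x2=(-1.5917, -0.2446, -1.6801) x3=(-0.9811, -0.3902, 0.7382)
step 5: x0=(-0.8242, 0.5121, -0.0549) x1=(-0.5202, 1.0605, 0.7792) x2=(-1.5638, -0.2026, -1.6704) x3=(-0.9478, -0.3934, 0.7059)
step 6: x0=(-0.8505, 0.4948, -0.0203) x1=(-0.4842, 1.0873, 0.8177) x2=(-1.5356, -0.1603, -1.6598) x3=(-0.9141, -0.3948, 0.6729)
step 7: x0=(-0.8762, 0.4770, 0.0170) x1=(-0.4489, 1.1124, 0.8551) x2=(-1.5070, -0.1179, -1.6482) x3=(-0.8801, -0.3944, 0.6392)
step 8: x0=(-0.9012, 0.4585, 0.0568) x1=(-0.4143, 1.1360, 0.8917) x2=(-1.4780, -0.0753, -1.6356) x3=(-0.8458, -0.3920, 0.6048)
step 9: x0=(-0.9255, 0.4390, 0.0989) x1=(-0.3803, 1.1581, 0.9273) x2=(-1.4488, -0.0326, -1.6220) x3=(-0.8114, -0.3877, 0.5698)
step 10: x0=(-0.9486, 0.4180, 0.1433) x1=(-0.3470, 1.1788, 0.9621) x2=(-1.4192, 0.0103, -1.6074) x3=(-0.7770, -0.3813, 0.5341)
step 11: x0=(-0.9705, 0.3952, 0.1897) x1=(-0.3142, 1.1982, 0.9960) x2=(-1.3892, 0.0533, -1.5918) x3=(-0.7426, -0.3727, 0.4978)
step 12: x0=(-0.9908, 0.3702, 0.2380) x1=(-0.2821, 1.2163, 1.0292) x2=(-1.3590, 0.0964, -1.5751) x3=(-0.7086, -0.3618, 0.4609)
step 13: x0=(-1.0090, 0.3426, 0.2877) x1=(-0.2506, 1.2331, 1.0615) x2=(-1.3284, 0.1395, -1.5573) x3=(-0.6749, -0.3485, 0.4236)
step 14: x0=(-1.0248, 0.3122, 0.3386) x1=(-0.2197, 1.2488, 1.0932) x2=(-1.2975, 0.1826, -1.5385) x3=(-0.6420, -0.3325, 0.3860)
step 15: x0=(-1.0376, 0.2786, 0.3900) x1=(-0.1893, 1.2634, 1.1240) x2=(-1.2662, 0.2257, -1.5185) x3=(-0.6100, -0.3140, 0.3482)
step 16: x0=(-1.0469, 0.2421, 0.4414) x1=(-0.1594, 1.2769, 1.1542) x2=(-1.2346, 0.2688, -1.4974) x3=(-0.5791, -0.2929, 0.3107)
step 17: x0=(-1.0524, 0.2027, 0.4921) x1=(-0.1301, 1.2894, 1.1836) x2=(-1.2027, 0.3118, -1.4752) x3=(-0.5496, -0.2694, 0.2736)
step 18: x0=(-1.0539, 0.1609, 0.5413) x1=(-0.1012, 1.3008, 1.2123) x2=(-1.1704, 0.3546, -1.4518) x3=(-0.5216, -0.2437, 0.2372)
step 19: x0=(-1.0514, 0.1173, 0.5887) x1=(-0.0728, 1.3114, 1.2403) x2=(-1.1377, 0.3973, -1.4273) x3=(-0.4951, -0.2160, 0.2017)
step 20: x0=(-1.0450, 0.0724, 0.6338) x1=(-0.0449, 1.3210, 1.2676) x2=(-1.1047, 0.4399, -1.4015) x3=(-0.4700, -0.1866, 0.1674)
step 21: x0=(-1.0350, 0.0269, 0.6765) x1=(-0.0174, 1.3297, 1.2943) x2=(-1.0713, 0.4821, -1.3746) x3=(-0.4463, -0.1559, 0.1341)
step 22: x0=(-1.0219, -0.0187, 0.7166) x1=(0.0097, 1.3376, 1.3202) x2=(-1.0375, 0.5242, -1.3464) x3=(-0.4238, -0.1241, 0.1020)
step 23: x0=(-1.0058, -0.0640, 0.7543) x1=(0.0363, 1.3447, 1.3455) x2=(-1.0032, 0.5659, -1.3169) x3=(-0.4023, -0.0914, 0.0711)
step 24: x0=(-0.9873, -0.1087, 0.7896) x1=(0.0626, 1.3510, 1.3701) x2=(-0.9685, 0.6072, -1.2861) x3=(-0.3819, -0.0578, 0.0411)
step 25: x0=(-0.9667, -0.1525, 0.8228) x1=(0.0885, 1.3565, 1.3940) x2=(-0.9333, 0.6481, -1.2540) x3=(-0.3622, -0.0236, 0.0121)
step 26: x0=(-0.9441, -0.1954, 0.8539) x1=(0.1140, 1.3614, 1.4172) x2=(-0.8976, 0.6886, -1.2205) x3=(-0.3433, 0.0112, -0.0160)
step 27: x0=(-0.9199, -0.2371, 0.8832) x1=(0.1391, 1.3655, 1.4397) x2=(-0.8614, 0.7285, -1.1855) x3=(-0.3251, 0.0465, -0.0434)
step 28: x0=(-0.8944, -0.2777, 0.9108) x1=(0.1639, 1.3690, 1.4616) x2=(-0.8245, 0.7678, -1.1491) x3=(-0.3074, 0.0825, -0.0702)
step 29: x0=(-0.8676, -0.3171, 0.9369) x1=(0.1884, 1.3718, 1.4827) x2=(-0.7871, 0.8064, -1.1111) x3=(-0.2902, 0.1190, -0.0965)
step 30: x0=(-0.8397, -0.3552, 0.9617) x1=(0.2125, 1.3740, 1.5031) x2=(-0.7490, 0.8443, -1.0714) x3=(-0.2736, 0.1560, -0.1223)
step 31: x0=(-0.8109, -0.3922, 0.9851) x1=(0.2363, 1.3757, 1.5229) x2=(-0.7102, 0.8812, -1.0301) x3=(-0.2574, 0.1937, -0.1478)
step 32: x0=(-0.7812, -0.4279, 1.0074) x1=(0.2598, 1.3767, 1.5420) x2=(-0.6706, 0.9171, -0.9870) x3=(-0.2417, 0.2321, -0.1730)
step 33: x0=(-0.7508, -0.4624, 1.0287) x1=(0.2829, 1.3772, 1.5603) x2=(-0.6302, 0.9517, -0.9420) x3=(-0.2265, 0.2712, -0.1981)
step 34: x0=(-0.7197, -0.4958, 1.0491) x1=(0.3057, 1.3772, 1.5780) x2=(-0.5889, 0.9850, -0.8950) x3=(-0.2117, 0.3112, -0.2232)

(-0.5889, 0.9850, -0.8950)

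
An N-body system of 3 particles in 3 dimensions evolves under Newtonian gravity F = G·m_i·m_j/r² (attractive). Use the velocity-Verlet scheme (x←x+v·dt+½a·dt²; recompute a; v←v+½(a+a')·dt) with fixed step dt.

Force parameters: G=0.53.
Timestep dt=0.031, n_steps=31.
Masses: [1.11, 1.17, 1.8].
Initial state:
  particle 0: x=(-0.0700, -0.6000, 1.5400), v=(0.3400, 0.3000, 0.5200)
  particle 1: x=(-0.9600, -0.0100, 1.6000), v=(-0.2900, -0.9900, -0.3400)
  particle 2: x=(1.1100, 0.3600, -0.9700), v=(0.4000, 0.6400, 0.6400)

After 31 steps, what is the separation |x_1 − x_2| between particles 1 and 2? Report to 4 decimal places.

3.5266

step 0: x0=(-0.0700, -0.6000, 1.5400) x1=(-0.9600, -0.0100, 1.6000) x2=(1.1100, 0.3600, -0.9700)
step 1: x0=(-0.0597, -0.5905, 1.5561) x1=(-0.9688, -0.0408, 1.5894) x2=(1.1224, 0.3798, -0.9501)
step 2: x0=(-0.0497, -0.5808, 1.5721) x1=(-0.9770, -0.0719, 1.5787) x2=(1.1347, 0.3996, -0.9301)
step 3: x0=(-0.0402, -0.5707, 1.5880) x1=(-0.9848, -0.1032, 1.5680) x2=(1.1469, 0.4194, -0.9100)
step 4: x0=(-0.0311, -0.5604, 1.6039) x1=(-0.9921, -0.1347, 1.5572) x2=(1.1591, 0.4391, -0.8899)
step 5: x0=(-0.0225, -0.5498, 1.6196) x1=(-0.9988, -0.1664, 1.5464) x2=(1.1712, 0.4588, -0.8696)
step 6: x0=(-0.0143, -0.5390, 1.6352) x1=(-1.0051, -0.1983, 1.5356) x2=(1.1833, 0.4785, -0.8492)
step 7: x0=(-0.0066, -0.5279, 1.6506) x1=(-1.0107, -0.2303, 1.5247) x2=(1.1953, 0.4981, -0.8287)
step 8: x0=(0.0006, -0.5167, 1.6659) x1=(-1.0159, -0.2625, 1.5138) x2=(1.2072, 0.5178, -0.8082)
step 9: x0=(0.0074, -0.5053, 1.6810) x1=(-1.0205, -0.2947, 1.5030) x2=(1.2191, 0.5373, -0.7875)
step 10: x0=(0.0137, -0.4938, 1.6960) x1=(-1.0246, -0.3270, 1.4922) x2=(1.2309, 0.5569, -0.7668)
step 11: x0=(0.0195, -0.4822, 1.7107) x1=(-1.0281, -0.3594, 1.4814) x2=(1.2427, 0.5763, -0.7460)
step 12: x0=(0.0249, -0.4704, 1.7253) x1=(-1.0311, -0.3918, 1.4706) x2=(1.2543, 0.5958, -0.7250)
step 13: x0=(0.0299, -0.4586, 1.7397) x1=(-1.0336, -0.4243, 1.4600) x2=(1.2660, 0.6152, -0.7040)
step 14: x0=(0.0344, -0.4467, 1.7538) x1=(-1.0356, -0.4567, 1.4493) x2=(1.2775, 0.6346, -0.6829)
step 15: x0=(0.0385, -0.4348, 1.7677) x1=(-1.0370, -0.4891, 1.4388) x2=(1.2890, 0.6539, -0.6617)
step 16: x0=(0.0422, -0.4229, 1.7814) x1=(-1.0380, -0.5214, 1.4283) x2=(1.3004, 0.6732, -0.6404)
step 17: x0=(0.0455, -0.4110, 1.7949) x1=(-1.0386, -0.5537, 1.4179) x2=(1.3118, 0.6925, -0.6191)
step 18: x0=(0.0485, -0.3991, 1.8081) x1=(-1.0386, -0.5858, 1.4077) x2=(1.3231, 0.7117, -0.5976)
step 19: x0=(0.0510, -0.3872, 1.8211) x1=(-1.0383, -0.6179, 1.3975) x2=(1.3343, 0.7308, -0.5761)
step 20: x0=(0.0533, -0.3754, 1.8339) x1=(-1.0375, -0.6499, 1.3873) x2=(1.3455, 0.7499, -0.5544)
step 21: x0=(0.0552, -0.3636, 1.8464) x1=(-1.0363, -0.6818, 1.3773) x2=(1.3566, 0.7690, -0.5327)
step 22: x0=(0.0568, -0.3518, 1.8587) x1=(-1.0347, -0.7135, 1.3674) x2=(1.3676, 0.7880, -0.5109)
step 23: x0=(0.0582, -0.3402, 1.8708) x1=(-1.0328, -0.7451, 1.3576) x2=(1.3785, 0.8070, -0.4891)
step 24: x0=(0.0592, -0.3286, 1.8826) x1=(-1.0305, -0.7765, 1.3479) x2=(1.3894, 0.8259, -0.4671)
step 25: x0=(0.0601, -0.3171, 1.8942) x1=(-1.0278, -0.8078, 1.3383) x2=(1.4003, 0.8448, -0.4451)
step 26: x0=(0.0606, -0.3057, 1.9056) x1=(-1.0248, -0.8389, 1.3287) x2=(1.4110, 0.8636, -0.4230)
step 27: x0=(0.0610, -0.2944, 1.9167) x1=(-1.0216, -0.8699, 1.3193) x2=(1.4217, 0.8824, -0.4008)
step 28: x0=(0.0612, -0.2831, 1.9276) x1=(-1.0180, -0.9007, 1.3100) x2=(1.4324, 0.9011, -0.3785)
step 29: x0=(0.0611, -0.2720, 1.9383) x1=(-1.0141, -0.9313, 1.3007) x2=(1.4429, 0.9197, -0.3562)
step 30: x0=(0.0609, -0.2610, 1.9488) x1=(-1.0100, -0.9617, 1.2916) x2=(1.4535, 0.9384, -0.3338)
step 31: x0=(0.0606, -0.2500, 1.9591) x1=(-1.0056, -0.9920, 1.2825) x2=(1.4639, 0.9569, -0.3113)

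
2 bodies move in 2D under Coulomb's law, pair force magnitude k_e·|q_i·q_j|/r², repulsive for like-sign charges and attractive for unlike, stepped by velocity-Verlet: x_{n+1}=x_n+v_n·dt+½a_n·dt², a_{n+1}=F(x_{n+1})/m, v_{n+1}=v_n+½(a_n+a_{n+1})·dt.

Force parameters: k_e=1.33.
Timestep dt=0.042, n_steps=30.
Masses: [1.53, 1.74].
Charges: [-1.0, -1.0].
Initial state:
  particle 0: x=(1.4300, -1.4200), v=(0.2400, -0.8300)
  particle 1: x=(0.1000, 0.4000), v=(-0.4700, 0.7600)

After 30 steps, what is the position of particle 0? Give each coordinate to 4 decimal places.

step 0: x0=(1.4300, -1.4200) x1=(0.1000, 0.4000)
step 1: x0=(1.4402, -1.4550) x1=(0.0802, 0.4320)
step 2: x0=(1.4505, -1.4902) x1=(0.0602, 0.4643)
step 3: x0=(1.4610, -1.5256) x1=(0.0401, 0.4967)
step 4: x0=(1.4716, -1.5613) x1=(0.0199, 0.5293)
step 5: x0=(1.4824, -1.5971) x1=(-0.0005, 0.5620)
step 6: x0=(1.4933, -1.6331) x1=(-0.0209, 0.5950)
step 7: x0=(1.5043, -1.6693) x1=(-0.0415, 0.6281)
step 8: x0=(1.5154, -1.7056) x1=(-0.0621, 0.6613)
step 9: x0=(1.5267, -1.7422) x1=(-0.0829, 0.6947)
step 10: x0=(1.5380, -1.7788) x1=(-0.1037, 0.7282)
step 11: x0=(1.5494, -1.8156) x1=(-0.1246, 0.7618)
step 12: x0=(1.5609, -1.8526) x1=(-0.1456, 0.7956)
step 13: x0=(1.5725, -1.8896) x1=(-0.1667, 0.8294)
step 14: x0=(1.5842, -1.9268) x1=(-0.1879, 0.8634)
step 15: x0=(1.5959, -1.9641) x1=(-0.2091, 0.8975)
step 16: x0=(1.6078, -2.0016) x1=(-0.2303, 0.9316)
step 17: x0=(1.6197, -2.0391) x1=(-0.2517, 0.9659)
step 18: x0=(1.6316, -2.0767) x1=(-0.2731, 1.0003)
step 19: x0=(1.6436, -2.1145) x1=(-0.2945, 1.0347)
step 20: x0=(1.6557, -2.1523) x1=(-0.3160, 1.0693)
step 21: x0=(1.6678, -2.1902) x1=(-0.3375, 1.1039)
step 22: x0=(1.6800, -2.2282) x1=(-0.3591, 1.1386)
step 23: x0=(1.6923, -2.2663) x1=(-0.3808, 1.1733)
step 24: x0=(1.7045, -2.3045) x1=(-0.4024, 1.2082)
step 25: x0=(1.7169, -2.3428) x1=(-0.4242, 1.2431)
step 26: x0=(1.7292, -2.3811) x1=(-0.4459, 1.2781)
step 27: x0=(1.7417, -2.4195) x1=(-0.4677, 1.3131)
step 28: x0=(1.7541, -2.4580) x1=(-0.4895, 1.3482)
step 29: x0=(1.7666, -2.4965) x1=(-0.5114, 1.3834)
step 30: x0=(1.7792, -2.5351) x1=(-0.5333, 1.4186)

(1.7792, -2.5351)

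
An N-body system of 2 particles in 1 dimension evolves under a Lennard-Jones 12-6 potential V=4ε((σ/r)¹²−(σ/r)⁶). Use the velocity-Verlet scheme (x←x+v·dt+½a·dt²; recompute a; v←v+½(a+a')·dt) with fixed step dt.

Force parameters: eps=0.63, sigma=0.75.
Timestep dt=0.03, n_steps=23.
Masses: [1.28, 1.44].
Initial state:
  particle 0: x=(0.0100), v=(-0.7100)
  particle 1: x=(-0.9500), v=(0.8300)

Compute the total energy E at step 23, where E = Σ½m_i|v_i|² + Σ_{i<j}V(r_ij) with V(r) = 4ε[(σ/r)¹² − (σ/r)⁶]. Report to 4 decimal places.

step 0: x0=(0.0100) x1=(-0.9500)
step 1: x0=(-0.0120) x1=(-0.9245)
step 2: x0=(-0.0354) x1=(-0.8978)
step 3: x0=(-0.0594) x1=(-0.8704)
step 4: x0=(-0.0815) x1=(-0.8448)
step 5: x0=(-0.0935) x1=(-0.8282)
step 6: x0=(-0.0848) x1=(-0.8299)
step 7: x0=(-0.0601) x1=(-0.8459)
step 8: x0=(-0.0302) x1=(-0.8665)
step 9: x0=(-0.0000) x1=(-0.8874)
step 10: x0=(0.0290) x1=(-0.9072)
step 11: x0=(0.0566) x1=(-0.9258)
step 12: x0=(0.0829) x1=(-0.9432)
step 13: x0=(0.1081) x1=(-0.9596)
step 14: x0=(0.1324) x1=(-0.9753)
step 15: x0=(0.1559) x1=(-0.9902)
step 16: x0=(0.1789) x1=(-1.0046)
step 17: x0=(0.2013) x1=(-1.0186)
step 18: x0=(0.2233) x1=(-1.0322)
step 19: x0=(0.2450) x1=(-1.0455)
step 20: x0=(0.2663) x1=(-1.0585)
step 21: x0=(0.2874) x1=(-1.0713)
step 22: x0=(0.3083) x1=(-1.0839)
step 23: x0=(0.3291) x1=(-1.0964)
step 0 velocities: v0=(-0.7100) v1=(0.8300)
step 0: KE=0.8186, PE=-0.4427, E=0.3759
step 23 velocities: v0=(0.6885) v1=(-0.4131)
step 23: KE=0.4262, PE=-0.0523, E=0.3739

0.3739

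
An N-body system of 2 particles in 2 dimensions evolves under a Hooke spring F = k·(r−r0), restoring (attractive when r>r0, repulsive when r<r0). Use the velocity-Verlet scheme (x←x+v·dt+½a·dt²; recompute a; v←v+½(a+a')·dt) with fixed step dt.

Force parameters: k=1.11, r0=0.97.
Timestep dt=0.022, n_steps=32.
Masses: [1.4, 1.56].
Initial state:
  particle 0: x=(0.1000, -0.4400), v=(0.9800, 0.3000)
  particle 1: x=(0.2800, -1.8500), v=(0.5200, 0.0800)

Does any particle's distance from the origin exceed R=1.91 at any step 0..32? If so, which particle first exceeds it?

step 0: x0=(0.1000, -0.4400) x1=(0.2800, -1.8500)
step 1: x0=(0.1216, -0.4335) x1=(0.2914, -1.8482)
step 2: x0=(0.1432, -0.4271) x1=(0.3028, -1.8462)
step 3: x0=(0.1648, -0.4210) x1=(0.3142, -1.8440)
step 4: x0=(0.1864, -0.4150) x1=(0.3256, -1.8417)
step 5: x0=(0.2081, -0.4092) x1=(0.3370, -1.8392)
step 6: x0=(0.2297, -0.4035) x1=(0.3483, -1.8366)
step 7: x0=(0.2514, -0.3981) x1=(0.3597, -1.8338)
step 8: x0=(0.2731, -0.3928) x1=(0.3710, -1.8309)
step 9: x0=(0.2948, -0.3877) x1=(0.3823, -1.8278)
step 10: x0=(0.3165, -0.3828) x1=(0.3936, -1.8245)
step 11: x0=(0.3382, -0.3781) x1=(0.4049, -1.8211)
step 12: x0=(0.3600, -0.3735) x1=(0.4162, -1.8175)
step 13: x0=(0.3817, -0.3691) x1=(0.4274, -1.8137)
step 14: x0=(0.4034, -0.3650) x1=(0.4387, -1.8098)
step 15: x0=(0.4252, -0.3610) x1=(0.4500, -1.8057)
step 16: x0=(0.4470, -0.3571) x1=(0.4613, -1.8014)
step 17: x0=(0.4687, -0.3535) x1=(0.4725, -1.7970)
step 18: x0=(0.4905, -0.3500) x1=(0.4838, -1.7924)
step 19: x0=(0.5122, -0.3468) x1=(0.4950, -1.7877)
step 20: x0=(0.5340, -0.3437) x1=(0.5063, -1.7828)
step 21: x0=(0.5557, -0.3407) x1=(0.5176, -1.7777)
step 22: x0=(0.5775, -0.3380) x1=(0.5289, -1.7725)
step 23: x0=(0.5992, -0.3354) x1=(0.5401, -1.7671)
step 24: x0=(0.6209, -0.3331) x1=(0.5514, -1.7616)
step 25: x0=(0.6427, -0.3309) x1=(0.5627, -1.7559)
step 26: x0=(0.6644, -0.3288) x1=(0.5740, -1.7500)
step 27: x0=(0.6861, -0.3270) x1=(0.5853, -1.7440)
step 28: x0=(0.7078, -0.3253) x1=(0.5967, -1.7378)
step 29: x0=(0.7294, -0.3238) x1=(0.6080, -1.7315)
step 30: x0=(0.7511, -0.3224) x1=(0.6193, -1.7250)
step 31: x0=(0.7727, -0.3213) x1=(0.6307, -1.7184)
step 32: x0=(0.7944, -0.3202) x1=(0.6421, -1.7116)

no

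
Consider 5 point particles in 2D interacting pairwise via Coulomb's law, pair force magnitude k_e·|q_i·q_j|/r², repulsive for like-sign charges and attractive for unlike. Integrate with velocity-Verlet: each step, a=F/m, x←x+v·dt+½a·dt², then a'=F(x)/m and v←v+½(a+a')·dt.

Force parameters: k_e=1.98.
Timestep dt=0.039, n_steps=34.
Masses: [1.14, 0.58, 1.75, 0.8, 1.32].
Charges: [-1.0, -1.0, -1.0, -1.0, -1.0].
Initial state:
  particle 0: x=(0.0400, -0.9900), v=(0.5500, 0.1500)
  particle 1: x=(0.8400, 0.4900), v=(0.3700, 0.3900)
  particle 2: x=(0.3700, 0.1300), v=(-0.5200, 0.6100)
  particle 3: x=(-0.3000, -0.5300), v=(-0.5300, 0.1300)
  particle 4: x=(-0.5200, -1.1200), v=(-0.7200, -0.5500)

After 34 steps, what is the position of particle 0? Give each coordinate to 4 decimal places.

(2.5291, -2.1567)

step 0: x0=(0.0400, -0.9900) x1=(0.8400, 0.4900) x2=(0.3700, 0.1300) x3=(-0.3000, -0.5300) x4=(-0.5200, -1.1200)
step 1: x0=(0.0672, -0.9878) x1=(0.8620, 0.5117) x2=(0.3489, 0.1539) x3=(-0.3245, -0.5179) x4=(-0.5529, -1.1455)
step 2: x0=(0.1044, -0.9922) x1=(0.8979, 0.5448) x2=(0.3261, 0.1784) x3=(-0.3567, -0.4941) x4=(-0.5938, -1.1783)
step 3: x0=(0.1495, -1.0020) x1=(0.9463, 0.5875) x2=(0.3022, 0.2039) x3=(-0.3962, -0.4612) x4=(-0.6411, -1.2174)
step 4: x0=(0.2011, -1.0165) x1=(1.0054, 0.6382) x2=(0.2774, 0.2307) x3=(-0.4422, -0.4218) x4=(-0.6934, -1.2618)
step 5: x0=(0.2577, -1.0349) x1=(1.0735, 0.6955) x2=(0.2522, 0.2592) x3=(-0.4944, -0.3778) x4=(-0.7498, -1.3105)
step 6: x0=(0.3183, -1.0566) x1=(1.1492, 0.7582) x2=(0.2269, 0.2893) x3=(-0.5521, -0.3305) x4=(-0.8095, -1.3630)
step 7: x0=(0.3822, -1.0812) x1=(1.2312, 0.8254) x2=(0.2017, 0.3211) x3=(-0.6151, -0.2810) x4=(-0.8717, -1.4186)
step 8: x0=(0.4487, -1.1083) x1=(1.3186, 0.8964) x2=(0.1767, 0.3545) x3=(-0.6829, -0.2299) x4=(-0.9361, -1.4768)
step 9: x0=(0.5176, -1.1375) x1=(1.4106, 0.9707) x2=(0.1522, 0.3894) x3=(-0.7552, -0.1777) x4=(-1.0022, -1.5372)
step 10: x0=(0.5883, -1.1685) x1=(1.5065, 1.0477) x2=(0.1281, 0.4257) x3=(-0.8316, -0.1247) x4=(-1.0698, -1.5996)
step 11: x0=(0.6607, -1.2012) x1=(1.6057, 1.1271) x2=(0.1045, 0.4633) x3=(-0.9120, -0.0711) x4=(-1.1386, -1.6636)
step 12: x0=(0.7346, -1.2353) x1=(1.7078, 1.2086) x2=(0.0815, 0.5020) x3=(-0.9959, -0.0171) x4=(-1.2085, -1.7291)
step 13: x0=(0.8096, -1.2707) x1=(1.8125, 1.2919) x2=(0.0590, 0.5417) x3=(-1.0830, 0.0374) x4=(-1.2793, -1.7960)
step 14: x0=(0.8858, -1.3071) x1=(1.9194, 1.3767) x2=(0.0370, 0.5823) x3=(-1.1732, 0.0923) x4=(-1.3509, -1.8639)
step 15: x0=(0.9630, -1.3446) x1=(2.0283, 1.4630) x2=(0.0156, 0.6236) x3=(-1.2662, 0.1475) x4=(-1.4232, -1.9329)
step 16: x0=(1.0410, -1.3829) x1=(2.1389, 1.5506) x2=(-0.0054, 0.6657) x3=(-1.3617, 0.2031) x4=(-1.4960, -2.0028)
step 17: x0=(1.1198, -1.4220) x1=(2.2511, 1.6393) x2=(-0.0260, 0.7083) x3=(-1.4596, 0.2590) x4=(-1.5695, -2.0735)
step 18: x0=(1.1992, -1.4618) x1=(2.3648, 1.7290) x2=(-0.0462, 0.7514) x3=(-1.5595, 0.3152) x4=(-1.6434, -2.1449)
step 19: x0=(1.2793, -1.5022) x1=(2.4796, 1.8197) x2=(-0.0659, 0.7951) x3=(-1.6614, 0.3717) x4=(-1.7177, -2.2171)
step 20: x0=(1.3600, -1.5432) x1=(2.5956, 1.9112) x2=(-0.0854, 0.8391) x3=(-1.7651, 0.4286) x4=(-1.7924, -2.2898)
step 21: x0=(1.4412, -1.5847) x1=(2.7127, 2.0034) x2=(-0.1045, 0.8835) x3=(-1.8703, 0.4857) x4=(-1.8674, -2.3631)
step 22: x0=(1.5229, -1.6267) x1=(2.8307, 2.0964) x2=(-0.1233, 0.9282) x3=(-1.9771, 0.5432) x4=(-1.9428, -2.4369)
step 23: x0=(1.6050, -1.6691) x1=(2.9496, 2.1900) x2=(-0.1419, 0.9733) x3=(-2.0852, 0.6009) x4=(-2.0184, -2.5112)
step 24: x0=(1.6875, -1.7120) x1=(3.0693, 2.2843) x2=(-0.1602, 1.0186) x3=(-2.1946, 0.6589) x4=(-2.0944, -2.5859)
step 25: x0=(1.7704, -1.7552) x1=(3.1897, 2.3790) x2=(-0.1783, 1.0641) x3=(-2.3051, 0.7171) x4=(-2.1705, -2.6610)
step 26: x0=(1.8536, -1.7987) x1=(3.3108, 2.4743) x2=(-0.1962, 1.1099) x3=(-2.4167, 0.7756) x4=(-2.2469, -2.7365)
step 27: x0=(1.9372, -1.8426) x1=(3.4325, 2.5701) x2=(-0.2138, 1.1558) x3=(-2.5293, 0.8344) x4=(-2.3234, -2.8123)
step 28: x0=(2.0210, -1.8867) x1=(3.5548, 2.6663) x2=(-0.2314, 1.2019) x3=(-2.6428, 0.8934) x4=(-2.4002, -2.8885)
step 29: x0=(2.1051, -1.9311) x1=(3.6777, 2.7629) x2=(-0.2487, 1.2482) x3=(-2.7571, 0.9526) x4=(-2.4771, -2.9649)
step 30: x0=(2.1894, -1.9758) x1=(3.8010, 2.8599) x2=(-0.2659, 1.2947) x3=(-2.8722, 1.0120) x4=(-2.5542, -3.0417)
step 31: x0=(2.2740, -2.0207) x1=(3.9248, 2.9573) x2=(-0.2830, 1.3413) x3=(-2.9880, 1.0716) x4=(-2.6314, -3.1187)
step 32: x0=(2.3588, -2.0658) x1=(4.0491, 3.0550) x2=(-0.3000, 1.3880) x3=(-3.1046, 1.1314) x4=(-2.7088, -3.1959)
step 33: x0=(2.4438, -2.1112) x1=(4.1738, 3.1531) x2=(-0.3168, 1.4348) x3=(-3.2217, 1.1914) x4=(-2.7863, -3.2734)
step 34: x0=(2.5291, -2.1567) x1=(4.2989, 3.2514) x2=(-0.3335, 1.4818) x3=(-3.3395, 1.2516) x4=(-2.8640, -3.3511)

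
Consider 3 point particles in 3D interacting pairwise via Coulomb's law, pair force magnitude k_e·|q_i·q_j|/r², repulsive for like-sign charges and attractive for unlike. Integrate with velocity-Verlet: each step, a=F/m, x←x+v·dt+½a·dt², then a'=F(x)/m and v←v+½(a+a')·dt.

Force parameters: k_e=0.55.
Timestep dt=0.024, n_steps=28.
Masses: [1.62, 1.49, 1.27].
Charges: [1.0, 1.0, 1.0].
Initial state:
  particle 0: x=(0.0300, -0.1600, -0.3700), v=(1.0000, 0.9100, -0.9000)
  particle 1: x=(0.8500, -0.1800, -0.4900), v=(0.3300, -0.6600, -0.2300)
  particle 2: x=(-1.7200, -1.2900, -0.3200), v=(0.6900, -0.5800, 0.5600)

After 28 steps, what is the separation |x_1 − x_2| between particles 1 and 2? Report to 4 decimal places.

2.7654

step 0: x0=(0.0300, -0.1600, -0.3700) x1=(0.8500, -0.1800, -0.4900) x2=(-1.7200, -1.2900, -0.3200)
step 1: x0=(0.0539, -0.1381, -0.3916) x1=(0.8581, -0.1958, -0.4955) x2=(-1.7035, -1.3039, -0.3066)
step 2: x0=(0.0775, -0.1162, -0.4131) x1=(0.8665, -0.2117, -0.5011) x2=(-1.6870, -1.3179, -0.2931)
step 3: x0=(0.1009, -0.0943, -0.4346) x1=(0.8753, -0.2276, -0.5068) x2=(-1.6707, -1.3320, -0.2797)
step 4: x0=(0.1239, -0.0722, -0.4561) x1=(0.8844, -0.2435, -0.5124) x2=(-1.6544, -1.3460, -0.2662)
step 5: x0=(0.1467, -0.0501, -0.4776) x1=(0.8939, -0.2595, -0.5181) x2=(-1.6381, -1.3601, -0.2527)
step 6: x0=(0.1693, -0.0279, -0.4990) x1=(0.9038, -0.2756, -0.5238) x2=(-1.6220, -1.3743, -0.2393)
step 7: x0=(0.1915, -0.0055, -0.5205) x1=(0.9140, -0.2917, -0.5295) x2=(-1.6059, -1.3885, -0.2258)
step 8: x0=(0.2135, 0.0170, -0.5419) x1=(0.9246, -0.3080, -0.5353) x2=(-1.5899, -1.4027, -0.2123)
step 9: x0=(0.2352, 0.0397, -0.5634) x1=(0.9355, -0.3245, -0.5410) x2=(-1.5739, -1.4170, -0.1988)
step 10: x0=(0.2567, 0.0625, -0.5849) x1=(0.9468, -0.3410, -0.5467) x2=(-1.5580, -1.4313, -0.1853)
step 11: x0=(0.2779, 0.0855, -0.6064) x1=(0.9584, -0.3578, -0.5524) x2=(-1.5422, -1.4457, -0.1717)
step 12: x0=(0.2989, 0.1087, -0.6279) x1=(0.9702, -0.3747, -0.5581) x2=(-1.5264, -1.4601, -0.1582)
step 13: x0=(0.3197, 0.1321, -0.6494) x1=(0.9824, -0.3917, -0.5638) x2=(-1.5107, -1.4746, -0.1447)
step 14: x0=(0.3403, 0.1556, -0.6710) x1=(0.9947, -0.4090, -0.5694) x2=(-1.4951, -1.4890, -0.1311)
step 15: x0=(0.3607, 0.1794, -0.6926) x1=(1.0074, -0.4264, -0.5750) x2=(-1.4795, -1.5036, -0.1175)
step 16: x0=(0.3810, 0.2033, -0.7143) x1=(1.0202, -0.4439, -0.5806) x2=(-1.4640, -1.5181, -0.1039)
step 17: x0=(0.4011, 0.2275, -0.7360) x1=(1.0332, -0.4617, -0.5862) x2=(-1.4485, -1.5327, -0.0903)
step 18: x0=(0.4212, 0.2518, -0.7577) x1=(1.0465, -0.4796, -0.5917) x2=(-1.4331, -1.5474, -0.0767)
step 19: x0=(0.4411, 0.2762, -0.7795) x1=(1.0599, -0.4976, -0.5972) x2=(-1.4177, -1.5620, -0.0631)
step 20: x0=(0.4609, 0.3009, -0.8013) x1=(1.0734, -0.5159, -0.6027) x2=(-1.4024, -1.5767, -0.0494)
step 21: x0=(0.4806, 0.3257, -0.8232) x1=(1.0871, -0.5342, -0.6081) x2=(-1.3871, -1.5915, -0.0357)
step 22: x0=(0.5002, 0.3506, -0.8451) x1=(1.1009, -0.5527, -0.6135) x2=(-1.3719, -1.6062, -0.0221)
step 23: x0=(0.5198, 0.3757, -0.8670) x1=(1.1149, -0.5713, -0.6188) x2=(-1.3568, -1.6211, -0.0084)
step 24: x0=(0.5393, 0.4009, -0.8890) x1=(1.1289, -0.5901, -0.6242) x2=(-1.3417, -1.6359, 0.0053)
step 25: x0=(0.5587, 0.4263, -0.9111) x1=(1.1431, -0.6089, -0.6295) x2=(-1.3266, -1.6508, 0.0191)
step 26: x0=(0.5781, 0.4518, -0.9331) x1=(1.1573, -0.6279, -0.6348) x2=(-1.3116, -1.6657, 0.0328)
step 27: x0=(0.5975, 0.4774, -0.9552) x1=(1.1716, -0.6470, -0.6400) x2=(-1.2966, -1.6806, 0.0466)
step 28: x0=(0.6168, 0.5031, -0.9773) x1=(1.1860, -0.6661, -0.6453) x2=(-1.2817, -1.6956, 0.0604)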